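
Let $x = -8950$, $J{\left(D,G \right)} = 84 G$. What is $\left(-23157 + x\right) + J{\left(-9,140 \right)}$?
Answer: $-20347$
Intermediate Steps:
$\left(-23157 + x\right) + J{\left(-9,140 \right)} = \left(-23157 - 8950\right) + 84 \cdot 140 = -32107 + 11760 = -20347$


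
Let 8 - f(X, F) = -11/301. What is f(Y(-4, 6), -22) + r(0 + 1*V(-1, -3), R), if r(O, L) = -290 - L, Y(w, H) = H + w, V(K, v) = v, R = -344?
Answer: 18673/301 ≈ 62.037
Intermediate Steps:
f(X, F) = 2419/301 (f(X, F) = 8 - (-11)/301 = 8 - 1*(-11/301) = 8 + 11/301 = 2419/301)
f(Y(-4, 6), -22) + r(0 + 1*V(-1, -3), R) = 2419/301 + (-290 - 1*(-344)) = 2419/301 + (-290 + 344) = 2419/301 + 54 = 18673/301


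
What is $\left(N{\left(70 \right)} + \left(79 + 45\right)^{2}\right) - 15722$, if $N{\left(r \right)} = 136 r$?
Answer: $9174$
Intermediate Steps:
$\left(N{\left(70 \right)} + \left(79 + 45\right)^{2}\right) - 15722 = \left(136 \cdot 70 + \left(79 + 45\right)^{2}\right) - 15722 = \left(9520 + 124^{2}\right) - 15722 = \left(9520 + 15376\right) - 15722 = 24896 - 15722 = 9174$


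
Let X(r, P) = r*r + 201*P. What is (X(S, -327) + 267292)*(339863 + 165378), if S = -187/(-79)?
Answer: 635594256184294/6241 ≈ 1.0184e+11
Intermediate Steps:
S = 187/79 (S = -187*(-1)/79 = -1*(-187/79) = 187/79 ≈ 2.3671)
X(r, P) = r**2 + 201*P
(X(S, -327) + 267292)*(339863 + 165378) = (((187/79)**2 + 201*(-327)) + 267292)*(339863 + 165378) = ((34969/6241 - 65727) + 267292)*505241 = (-410167238/6241 + 267292)*505241 = (1258002134/6241)*505241 = 635594256184294/6241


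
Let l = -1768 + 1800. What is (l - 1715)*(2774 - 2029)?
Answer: -1253835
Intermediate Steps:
l = 32
(l - 1715)*(2774 - 2029) = (32 - 1715)*(2774 - 2029) = -1683*745 = -1253835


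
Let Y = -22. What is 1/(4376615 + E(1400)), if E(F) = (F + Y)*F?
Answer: 1/6305815 ≈ 1.5858e-7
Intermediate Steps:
E(F) = F*(-22 + F) (E(F) = (F - 22)*F = (-22 + F)*F = F*(-22 + F))
1/(4376615 + E(1400)) = 1/(4376615 + 1400*(-22 + 1400)) = 1/(4376615 + 1400*1378) = 1/(4376615 + 1929200) = 1/6305815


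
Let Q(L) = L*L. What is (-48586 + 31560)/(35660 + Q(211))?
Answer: -17026/80181 ≈ -0.21234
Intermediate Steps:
Q(L) = L²
(-48586 + 31560)/(35660 + Q(211)) = (-48586 + 31560)/(35660 + 211²) = -17026/(35660 + 44521) = -17026/80181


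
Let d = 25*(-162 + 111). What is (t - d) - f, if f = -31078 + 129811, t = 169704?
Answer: 72246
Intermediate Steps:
d = -1275 (d = 25*(-51) = -1275)
f = 98733
(t - d) - f = (169704 - 1*(-1275)) - 1*98733 = (169704 + 1275) - 98733 = 170979 - 98733 = 72246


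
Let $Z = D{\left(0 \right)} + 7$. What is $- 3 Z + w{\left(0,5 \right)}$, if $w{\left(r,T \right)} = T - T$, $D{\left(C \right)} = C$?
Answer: $-21$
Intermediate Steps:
$w{\left(r,T \right)} = 0$
$Z = 7$ ($Z = 0 + 7 = 7$)
$- 3 Z + w{\left(0,5 \right)} = \left(-3\right) 7 + 0 = -21 + 0 = -21$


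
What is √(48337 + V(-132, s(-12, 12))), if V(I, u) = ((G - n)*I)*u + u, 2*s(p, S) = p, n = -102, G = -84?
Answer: √62587 ≈ 250.17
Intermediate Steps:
s(p, S) = p/2
V(I, u) = u + 18*I*u (V(I, u) = ((-84 - 1*(-102))*I)*u + u = ((-84 + 102)*I)*u + u = (18*I)*u + u = 18*I*u + u = u + 18*I*u)
√(48337 + V(-132, s(-12, 12))) = √(48337 + ((½)*(-12))*(1 + 18*(-132))) = √(48337 - 6*(1 - 2376)) = √(48337 - 6*(-2375)) = √(48337 + 14250) = √62587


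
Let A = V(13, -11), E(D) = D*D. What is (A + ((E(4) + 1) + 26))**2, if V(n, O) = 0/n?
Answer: 1849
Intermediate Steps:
V(n, O) = 0
E(D) = D**2
A = 0
(A + ((E(4) + 1) + 26))**2 = (0 + ((4**2 + 1) + 26))**2 = (0 + ((16 + 1) + 26))**2 = (0 + (17 + 26))**2 = (0 + 43)**2 = 43**2 = 1849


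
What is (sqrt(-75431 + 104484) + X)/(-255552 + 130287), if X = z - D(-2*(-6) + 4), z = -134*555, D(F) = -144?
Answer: 24742/41755 - sqrt(29053)/125265 ≈ 0.59119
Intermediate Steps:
z = -74370
X = -74226 (X = -74370 - 1*(-144) = -74370 + 144 = -74226)
(sqrt(-75431 + 104484) + X)/(-255552 + 130287) = (sqrt(-75431 + 104484) - 74226)/(-255552 + 130287) = (sqrt(29053) - 74226)/(-125265) = (-74226 + sqrt(29053))*(-1/125265) = 24742/41755 - sqrt(29053)/125265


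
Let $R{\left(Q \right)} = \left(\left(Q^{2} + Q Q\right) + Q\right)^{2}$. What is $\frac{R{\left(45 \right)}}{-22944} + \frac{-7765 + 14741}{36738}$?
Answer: $- \frac{102650063851}{140486112} \approx -730.68$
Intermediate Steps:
$R{\left(Q \right)} = \left(Q + 2 Q^{2}\right)^{2}$ ($R{\left(Q \right)} = \left(\left(Q^{2} + Q^{2}\right) + Q\right)^{2} = \left(2 Q^{2} + Q\right)^{2} = \left(Q + 2 Q^{2}\right)^{2}$)
$\frac{R{\left(45 \right)}}{-22944} + \frac{-7765 + 14741}{36738} = \frac{45^{2} \left(1 + 2 \cdot 45\right)^{2}}{-22944} + \frac{-7765 + 14741}{36738} = 2025 \left(1 + 90\right)^{2} \left(- \frac{1}{22944}\right) + 6976 \cdot \frac{1}{36738} = 2025 \cdot 91^{2} \left(- \frac{1}{22944}\right) + \frac{3488}{18369} = 2025 \cdot 8281 \left(- \frac{1}{22944}\right) + \frac{3488}{18369} = 16769025 \left(- \frac{1}{22944}\right) + \frac{3488}{18369} = - \frac{5589675}{7648} + \frac{3488}{18369} = - \frac{102650063851}{140486112}$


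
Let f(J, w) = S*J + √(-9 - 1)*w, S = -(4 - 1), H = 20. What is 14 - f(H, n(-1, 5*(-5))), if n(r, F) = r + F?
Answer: 74 + 26*I*√10 ≈ 74.0 + 82.219*I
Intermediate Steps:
S = -3 (S = -1*3 = -3)
n(r, F) = F + r
f(J, w) = -3*J + I*w*√10 (f(J, w) = -3*J + √(-9 - 1)*w = -3*J + √(-10)*w = -3*J + (I*√10)*w = -3*J + I*w*√10)
14 - f(H, n(-1, 5*(-5))) = 14 - (-3*20 + I*(5*(-5) - 1)*√10) = 14 - (-60 + I*(-25 - 1)*√10) = 14 - (-60 + I*(-26)*√10) = 14 - (-60 - 26*I*√10) = 14 + (60 + 26*I*√10) = 74 + 26*I*√10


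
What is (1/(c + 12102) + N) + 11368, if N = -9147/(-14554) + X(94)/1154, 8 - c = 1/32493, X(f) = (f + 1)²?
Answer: 18796148706320168373/1652198184741841 ≈ 11376.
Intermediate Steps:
X(f) = (1 + f)²
c = 259943/32493 (c = 8 - 1/32493 = 259943/32493 ≈ 8.0000)
N = 35476372/4198829 (N = -9147/(-14554) + (1 + 94)²/1154 = -9147*(-1/14554) + 95²*(1/1154) = 9147/14554 + 9025*(1/1154) = 9147/14554 + 9025/1154 = 35476372/4198829 ≈ 8.4491)
(1/(c + 12102) + N) + 11368 = (1/(259943/32493 + 12102) + 35476372/4198829) + 11368 = (1/(393490229/32493) + 35476372/4198829) + 11368 = (32493/393490229 + 35476372/4198829) + 11368 = 13959742174919885/1652198184741841 + 11368 = 18796148706320168373/1652198184741841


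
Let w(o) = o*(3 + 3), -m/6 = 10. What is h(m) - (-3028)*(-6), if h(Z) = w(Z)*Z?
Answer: 3432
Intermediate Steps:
m = -60 (m = -6*10 = -60)
w(o) = 6*o (w(o) = o*6 = 6*o)
h(Z) = 6*Z² (h(Z) = (6*Z)*Z = 6*Z²)
h(m) - (-3028)*(-6) = 6*(-60)² - (-3028)*(-6) = 6*3600 - 1*18168 = 21600 - 18168 = 3432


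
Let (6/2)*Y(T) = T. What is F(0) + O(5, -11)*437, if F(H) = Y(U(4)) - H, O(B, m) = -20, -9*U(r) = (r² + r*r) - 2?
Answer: -78670/9 ≈ -8741.1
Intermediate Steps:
U(r) = 2/9 - 2*r²/9 (U(r) = -((r² + r*r) - 2)/9 = -((r² + r²) - 2)/9 = -(2*r² - 2)/9 = -(-2 + 2*r²)/9 = 2/9 - 2*r²/9)
Y(T) = T/3
F(H) = -10/9 - H (F(H) = (2/9 - 2/9*4²)/3 - H = (2/9 - 2/9*16)/3 - H = (2/9 - 32/9)/3 - H = (⅓)*(-10/3) - H = -10/9 - H)
F(0) + O(5, -11)*437 = (-10/9 - 1*0) - 20*437 = (-10/9 + 0) - 8740 = -10/9 - 8740 = -78670/9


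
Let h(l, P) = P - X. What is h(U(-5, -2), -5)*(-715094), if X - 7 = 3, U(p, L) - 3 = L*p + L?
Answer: 10726410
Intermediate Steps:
U(p, L) = 3 + L + L*p (U(p, L) = 3 + (L*p + L) = 3 + (L + L*p) = 3 + L + L*p)
X = 10 (X = 7 + 3 = 10)
h(l, P) = -10 + P (h(l, P) = P - 1*10 = P - 10 = -10 + P)
h(U(-5, -2), -5)*(-715094) = (-10 - 5)*(-715094) = -15*(-715094) = 10726410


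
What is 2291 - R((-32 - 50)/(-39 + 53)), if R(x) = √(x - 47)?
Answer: 2291 - I*√2590/7 ≈ 2291.0 - 7.2703*I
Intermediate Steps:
R(x) = √(-47 + x)
2291 - R((-32 - 50)/(-39 + 53)) = 2291 - √(-47 + (-32 - 50)/(-39 + 53)) = 2291 - √(-47 - 82/14) = 2291 - √(-47 - 82*1/14) = 2291 - √(-47 - 41/7) = 2291 - √(-370/7) = 2291 - I*√2590/7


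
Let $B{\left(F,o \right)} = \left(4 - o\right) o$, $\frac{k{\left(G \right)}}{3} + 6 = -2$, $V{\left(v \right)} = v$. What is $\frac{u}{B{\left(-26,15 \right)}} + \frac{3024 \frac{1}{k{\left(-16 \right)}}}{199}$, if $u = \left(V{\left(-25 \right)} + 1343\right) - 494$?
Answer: $- \frac{184766}{32835} \approx -5.6271$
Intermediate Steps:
$k{\left(G \right)} = -24$ ($k{\left(G \right)} = -18 + 3 \left(-2\right) = -18 - 6 = -24$)
$B{\left(F,o \right)} = o \left(4 - o\right)$
$u = 824$ ($u = \left(-25 + 1343\right) - 494 = 1318 - 494 = 824$)
$\frac{u}{B{\left(-26,15 \right)}} + \frac{3024 \frac{1}{k{\left(-16 \right)}}}{199} = \frac{824}{15 \left(4 - 15\right)} + \frac{3024 \frac{1}{-24}}{199} = \frac{824}{15 \left(4 - 15\right)} + 3024 \left(- \frac{1}{24}\right) \frac{1}{199} = \frac{824}{15 \left(-11\right)} - \frac{126}{199} = \frac{824}{-165} - \frac{126}{199} = 824 \left(- \frac{1}{165}\right) - \frac{126}{199} = - \frac{824}{165} - \frac{126}{199} = - \frac{184766}{32835}$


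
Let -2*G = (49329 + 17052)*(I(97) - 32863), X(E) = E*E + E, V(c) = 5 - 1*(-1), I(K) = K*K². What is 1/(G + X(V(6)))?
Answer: -1/29201333763 ≈ -3.4245e-11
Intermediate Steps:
I(K) = K³
V(c) = 6 (V(c) = 5 + 1 = 6)
X(E) = E + E² (X(E) = E² + E = E + E²)
G = -29201333805 (G = -(49329 + 17052)*(97³ - 32863)/2 = -66381*(912673 - 32863)/2 = -66381*879810/2 = -½*58402667610 = -29201333805)
1/(G + X(V(6))) = 1/(-29201333805 + 6*(1 + 6)) = 1/(-29201333805 + 6*7) = 1/(-29201333805 + 42) = 1/(-29201333763) = -1/29201333763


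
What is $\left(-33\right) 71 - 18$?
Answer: $-2361$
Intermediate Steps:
$\left(-33\right) 71 - 18 = -2343 - 18 = -2361$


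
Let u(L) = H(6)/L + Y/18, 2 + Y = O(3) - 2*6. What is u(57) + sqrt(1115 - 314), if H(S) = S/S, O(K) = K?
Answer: -203/342 + 3*sqrt(89) ≈ 27.708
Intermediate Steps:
H(S) = 1
Y = -11 (Y = -2 + (3 - 2*6) = -2 + (3 - 12) = -2 - 9 = -11)
u(L) = -11/18 + 1/L (u(L) = 1/L - 11/18 = -11/18 + 1/L)
u(57) + sqrt(1115 - 314) = (-11/18 + 1/57) + sqrt(1115 - 314) = (-11/18 + 1/57) + sqrt(801) = -203/342 + 3*sqrt(89)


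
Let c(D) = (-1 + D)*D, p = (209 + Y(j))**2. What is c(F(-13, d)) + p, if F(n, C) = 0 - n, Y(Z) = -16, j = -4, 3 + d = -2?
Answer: 37405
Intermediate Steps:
d = -5 (d = -3 - 2 = -5)
p = 37249 (p = (209 - 16)**2 = 193**2 = 37249)
F(n, C) = -n
c(D) = D*(-1 + D)
c(F(-13, d)) + p = (-1*(-13))*(-1 - 1*(-13)) + 37249 = 13*(-1 + 13) + 37249 = 13*12 + 37249 = 156 + 37249 = 37405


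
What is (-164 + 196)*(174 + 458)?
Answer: 20224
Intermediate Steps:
(-164 + 196)*(174 + 458) = 32*632 = 20224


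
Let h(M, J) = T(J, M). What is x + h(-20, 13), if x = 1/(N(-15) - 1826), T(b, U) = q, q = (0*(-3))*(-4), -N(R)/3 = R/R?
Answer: -1/1829 ≈ -0.00054675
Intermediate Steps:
N(R) = -3 (N(R) = -3*R/R = -3*1 = -3)
q = 0 (q = 0*(-4) = 0)
T(b, U) = 0
h(M, J) = 0
x = -1/1829 (x = 1/(-3 - 1826) = 1/(-1829) = -1/1829 ≈ -0.00054675)
x + h(-20, 13) = -1/1829 + 0 = -1/1829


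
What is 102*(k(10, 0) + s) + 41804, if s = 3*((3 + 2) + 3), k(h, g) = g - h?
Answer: 43232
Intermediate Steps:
s = 24 (s = 3*(5 + 3) = 3*8 = 24)
102*(k(10, 0) + s) + 41804 = 102*((0 - 1*10) + 24) + 41804 = 102*((0 - 10) + 24) + 41804 = 102*(-10 + 24) + 41804 = 102*14 + 41804 = 1428 + 41804 = 43232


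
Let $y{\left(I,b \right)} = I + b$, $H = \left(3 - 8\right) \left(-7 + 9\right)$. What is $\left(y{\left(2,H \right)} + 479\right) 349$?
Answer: $164379$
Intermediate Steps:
$H = -10$ ($H = \left(-5\right) 2 = -10$)
$\left(y{\left(2,H \right)} + 479\right) 349 = \left(\left(2 - 10\right) + 479\right) 349 = \left(-8 + 479\right) 349 = 471 \cdot 349 = 164379$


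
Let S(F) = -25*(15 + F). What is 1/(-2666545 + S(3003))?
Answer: -1/2741995 ≈ -3.6470e-7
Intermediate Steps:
S(F) = -375 - 25*F
1/(-2666545 + S(3003)) = 1/(-2666545 + (-375 - 25*3003)) = 1/(-2666545 + (-375 - 75075)) = 1/(-2666545 - 75450) = 1/(-2741995) = -1/2741995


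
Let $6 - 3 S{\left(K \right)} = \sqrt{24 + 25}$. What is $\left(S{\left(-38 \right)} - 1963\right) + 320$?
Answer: $- \frac{4930}{3} \approx -1643.3$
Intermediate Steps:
$S{\left(K \right)} = - \frac{1}{3}$ ($S{\left(K \right)} = 2 - \frac{\sqrt{24 + 25}}{3} = 2 - \frac{\sqrt{49}}{3} = 2 - \frac{7}{3} = - \frac{1}{3}$)
$\left(S{\left(-38 \right)} - 1963\right) + 320 = \left(- \frac{1}{3} - 1963\right) + 320 = - \frac{5890}{3} + 320 = - \frac{4930}{3}$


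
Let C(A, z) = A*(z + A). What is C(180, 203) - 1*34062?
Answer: 34878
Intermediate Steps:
C(A, z) = A*(A + z)
C(180, 203) - 1*34062 = 180*(180 + 203) - 1*34062 = 180*383 - 34062 = 68940 - 34062 = 34878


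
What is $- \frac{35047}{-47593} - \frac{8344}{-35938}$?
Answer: $\frac{118331077}{122171231} \approx 0.96857$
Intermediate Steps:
$- \frac{35047}{-47593} - \frac{8344}{-35938} = \left(-35047\right) \left(- \frac{1}{47593}\right) - - \frac{596}{2567} = \frac{35047}{47593} + \frac{596}{2567} = \frac{118331077}{122171231}$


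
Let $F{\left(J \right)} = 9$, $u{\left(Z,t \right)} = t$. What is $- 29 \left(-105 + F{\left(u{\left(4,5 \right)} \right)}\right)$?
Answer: $2784$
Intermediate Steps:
$- 29 \left(-105 + F{\left(u{\left(4,5 \right)} \right)}\right) = - 29 \left(-105 + 9\right) = \left(-29\right) \left(-96\right) = 2784$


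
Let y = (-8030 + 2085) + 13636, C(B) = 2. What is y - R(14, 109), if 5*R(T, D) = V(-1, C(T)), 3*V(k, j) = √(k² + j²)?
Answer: 7691 - √5/15 ≈ 7690.9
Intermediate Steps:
V(k, j) = √(j² + k²)/3 (V(k, j) = √(k² + j²)/3 = √(j² + k²)/3)
R(T, D) = √5/15 (R(T, D) = (√(2² + (-1)²)/3)/5 = (√(4 + 1)/3)/5 = (√5/3)/5 = √5/15)
y = 7691 (y = -5945 + 13636 = 7691)
y - R(14, 109) = 7691 - √5/15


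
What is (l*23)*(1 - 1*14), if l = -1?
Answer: 299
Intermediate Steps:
(l*23)*(1 - 1*14) = (-1*23)*(1 - 1*14) = -23*(1 - 14) = -23*(-13) = 299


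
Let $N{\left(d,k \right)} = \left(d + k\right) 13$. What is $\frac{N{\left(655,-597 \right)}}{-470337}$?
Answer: $- \frac{754}{470337} \approx -0.0016031$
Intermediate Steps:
$N{\left(d,k \right)} = 13 d + 13 k$
$\frac{N{\left(655,-597 \right)}}{-470337} = \frac{13 \cdot 655 + 13 \left(-597\right)}{-470337} = \left(8515 - 7761\right) \left(- \frac{1}{470337}\right) = 754 \left(- \frac{1}{470337}\right) = - \frac{754}{470337}$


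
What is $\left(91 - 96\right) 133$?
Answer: $-665$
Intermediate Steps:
$\left(91 - 96\right) 133 = \left(-5\right) 133 = -665$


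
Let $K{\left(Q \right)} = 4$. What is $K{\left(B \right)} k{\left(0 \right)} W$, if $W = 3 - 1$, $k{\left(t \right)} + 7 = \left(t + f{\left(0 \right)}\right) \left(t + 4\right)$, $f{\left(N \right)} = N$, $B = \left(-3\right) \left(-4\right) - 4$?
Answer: $-56$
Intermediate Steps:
$B = 8$ ($B = 12 - 4 = 8$)
$k{\left(t \right)} = -7 + t \left(4 + t\right)$ ($k{\left(t \right)} = -7 + \left(t + 0\right) \left(t + 4\right) = -7 + t \left(4 + t\right)$)
$W = 2$ ($W = 3 - 1 = 2$)
$K{\left(B \right)} k{\left(0 \right)} W = 4 \left(-7 + 0^{2} + 4 \cdot 0\right) 2 = 4 \left(-7 + 0 + 0\right) 2 = 4 \left(-7\right) 2 = \left(-28\right) 2 = -56$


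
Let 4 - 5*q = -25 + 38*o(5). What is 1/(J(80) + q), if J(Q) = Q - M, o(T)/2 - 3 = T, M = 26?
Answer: -5/309 ≈ -0.016181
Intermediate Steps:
o(T) = 6 + 2*T
J(Q) = -26 + Q (J(Q) = Q - 1*26 = Q - 26 = -26 + Q)
q = -579/5 (q = 4/5 - (-25 + 38*(6 + 2*5))/5 = 4/5 - (-25 + 38*(6 + 10))/5 = 4/5 - (-25 + 38*16)/5 = 4/5 - (-25 + 608)/5 = 4/5 - 1/5*583 = 4/5 - 583/5 = -579/5 ≈ -115.80)
1/(J(80) + q) = 1/((-26 + 80) - 579/5) = 1/(54 - 579/5) = 1/(-309/5) = -5/309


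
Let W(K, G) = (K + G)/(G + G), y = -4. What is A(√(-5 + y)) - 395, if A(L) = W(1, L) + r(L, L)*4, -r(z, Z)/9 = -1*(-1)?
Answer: -861/2 - I/6 ≈ -430.5 - 0.16667*I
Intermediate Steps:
r(z, Z) = -9 (r(z, Z) = -(-9)*(-1) = -9*1 = -9)
W(K, G) = (G + K)/(2*G) (W(K, G) = (G + K)/((2*G)) = (G + K)*(1/(2*G)) = (G + K)/(2*G))
A(L) = -36 + (1 + L)/(2*L) (A(L) = (L + 1)/(2*L) - 9*4 = (1 + L)/(2*L) - 36 = -36 + (1 + L)/(2*L))
A(√(-5 + y)) - 395 = (1 - 71*√(-5 - 4))/(2*(√(-5 - 4))) - 395 = (1 - 213*I)/(2*(√(-9))) - 395 = (1 - 213*I)/(2*((3*I))) - 395 = (-I/3)*(1 - 213*I)/2 - 395 = -I*(1 - 213*I)/6 - 395 = -395 - I*(1 - 213*I)/6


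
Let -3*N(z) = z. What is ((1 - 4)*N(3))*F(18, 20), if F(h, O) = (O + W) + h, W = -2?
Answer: 108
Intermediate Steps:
N(z) = -z/3
F(h, O) = -2 + O + h (F(h, O) = (O - 2) + h = (-2 + O) + h = -2 + O + h)
((1 - 4)*N(3))*F(18, 20) = ((1 - 4)*(-⅓*3))*(-2 + 20 + 18) = -3*(-1)*36 = 3*36 = 108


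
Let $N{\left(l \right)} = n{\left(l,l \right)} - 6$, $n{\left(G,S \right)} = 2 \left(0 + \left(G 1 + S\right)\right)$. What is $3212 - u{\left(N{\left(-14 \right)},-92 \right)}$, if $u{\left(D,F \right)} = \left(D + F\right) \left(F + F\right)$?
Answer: $-25124$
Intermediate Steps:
$n{\left(G,S \right)} = 2 G + 2 S$ ($n{\left(G,S \right)} = 2 \left(0 + \left(G + S\right)\right) = 2 \left(G + S\right) = 2 G + 2 S$)
$N{\left(l \right)} = -6 + 4 l$ ($N{\left(l \right)} = \left(2 l + 2 l\right) - 6 = 4 l - 6 = -6 + 4 l$)
$u{\left(D,F \right)} = 2 F \left(D + F\right)$ ($u{\left(D,F \right)} = \left(D + F\right) 2 F = 2 F \left(D + F\right)$)
$3212 - u{\left(N{\left(-14 \right)},-92 \right)} = 3212 - 2 \left(-92\right) \left(\left(-6 + 4 \left(-14\right)\right) - 92\right) = 3212 - 2 \left(-92\right) \left(\left(-6 - 56\right) - 92\right) = 3212 - 2 \left(-92\right) \left(-62 - 92\right) = 3212 - 2 \left(-92\right) \left(-154\right) = 3212 - 28336 = -25124$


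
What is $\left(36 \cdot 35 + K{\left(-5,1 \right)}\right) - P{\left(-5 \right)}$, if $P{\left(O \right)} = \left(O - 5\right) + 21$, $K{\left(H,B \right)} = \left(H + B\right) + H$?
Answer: $1240$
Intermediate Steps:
$K{\left(H,B \right)} = B + 2 H$ ($K{\left(H,B \right)} = \left(B + H\right) + H = B + 2 H$)
$P{\left(O \right)} = 16 + O$ ($P{\left(O \right)} = \left(O - 5\right) + 21 = \left(-5 + O\right) + 21 = 16 + O$)
$\left(36 \cdot 35 + K{\left(-5,1 \right)}\right) - P{\left(-5 \right)} = \left(36 \cdot 35 + \left(1 + 2 \left(-5\right)\right)\right) - \left(16 - 5\right) = \left(1260 + \left(1 - 10\right)\right) - 11 = \left(1260 - 9\right) - 11 = 1251 - 11 = 1240$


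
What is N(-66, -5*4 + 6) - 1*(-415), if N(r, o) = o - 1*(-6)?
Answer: 407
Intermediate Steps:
N(r, o) = 6 + o (N(r, o) = o + 6 = 6 + o)
N(-66, -5*4 + 6) - 1*(-415) = (6 + (-5*4 + 6)) - 1*(-415) = (6 + (-20 + 6)) + 415 = (6 - 14) + 415 = -8 + 415 = 407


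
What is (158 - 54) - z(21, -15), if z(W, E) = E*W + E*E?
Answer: 194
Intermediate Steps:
z(W, E) = E² + E*W (z(W, E) = E*W + E² = E² + E*W)
(158 - 54) - z(21, -15) = (158 - 54) - (-15)*(-15 + 21) = 104 - (-15)*6 = 104 - 1*(-90) = 104 + 90 = 194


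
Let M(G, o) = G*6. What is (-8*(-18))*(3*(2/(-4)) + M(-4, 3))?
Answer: -3672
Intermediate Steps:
M(G, o) = 6*G
(-8*(-18))*(3*(2/(-4)) + M(-4, 3)) = (-8*(-18))*(3*(2/(-4)) + 6*(-4)) = 144*(3*(2*(-1/4)) - 24) = 144*(3*(-1/2) - 24) = 144*(-3/2 - 24) = 144*(-51/2) = -3672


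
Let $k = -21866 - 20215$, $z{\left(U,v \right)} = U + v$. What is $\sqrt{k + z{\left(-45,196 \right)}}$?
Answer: $i \sqrt{41930} \approx 204.77 i$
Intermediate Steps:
$k = -42081$
$\sqrt{k + z{\left(-45,196 \right)}} = \sqrt{-42081 + \left(-45 + 196\right)} = \sqrt{-42081 + 151} = \sqrt{-41930} = i \sqrt{41930}$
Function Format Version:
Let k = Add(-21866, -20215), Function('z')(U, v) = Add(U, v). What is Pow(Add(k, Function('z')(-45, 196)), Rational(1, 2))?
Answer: Mul(I, Pow(41930, Rational(1, 2))) ≈ Mul(204.77, I)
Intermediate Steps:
k = -42081
Pow(Add(k, Function('z')(-45, 196)), Rational(1, 2)) = Pow(Add(-42081, Add(-45, 196)), Rational(1, 2)) = Pow(Add(-42081, 151), Rational(1, 2)) = Pow(-41930, Rational(1, 2)) = Mul(I, Pow(41930, Rational(1, 2)))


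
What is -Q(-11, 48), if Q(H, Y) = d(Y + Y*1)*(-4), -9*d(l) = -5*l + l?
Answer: 512/3 ≈ 170.67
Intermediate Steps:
d(l) = 4*l/9 (d(l) = -(-5*l + l)/9 = -(-4)*l/9 = 4*l/9)
Q(H, Y) = -32*Y/9 (Q(H, Y) = (4*(Y + Y*1)/9)*(-4) = (4*(Y + Y)/9)*(-4) = (4*(2*Y)/9)*(-4) = (8*Y/9)*(-4) = -32*Y/9)
-Q(-11, 48) = -(-32)*48/9 = -1*(-512/3) = 512/3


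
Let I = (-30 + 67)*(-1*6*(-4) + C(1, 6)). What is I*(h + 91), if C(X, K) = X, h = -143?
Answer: -48100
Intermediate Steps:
I = 925 (I = (-30 + 67)*(-1*6*(-4) + 1) = 37*(-6*(-4) + 1) = 37*(24 + 1) = 37*25 = 925)
I*(h + 91) = 925*(-143 + 91) = 925*(-52) = -48100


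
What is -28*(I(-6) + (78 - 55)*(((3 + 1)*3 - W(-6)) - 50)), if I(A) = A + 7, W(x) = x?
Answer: 20580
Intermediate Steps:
I(A) = 7 + A
-28*(I(-6) + (78 - 55)*(((3 + 1)*3 - W(-6)) - 50)) = -28*((7 - 6) + (78 - 55)*(((3 + 1)*3 - 1*(-6)) - 50)) = -28*(1 + 23*((4*3 + 6) - 50)) = -28*(1 + 23*((12 + 6) - 50)) = -28*(1 + 23*(18 - 50)) = -28*(1 + 23*(-32)) = -28*(1 - 736) = -28*(-735) = 20580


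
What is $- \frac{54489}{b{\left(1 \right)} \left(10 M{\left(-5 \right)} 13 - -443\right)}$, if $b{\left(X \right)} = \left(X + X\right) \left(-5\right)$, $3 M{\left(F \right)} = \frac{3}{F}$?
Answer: $\frac{18163}{1390} \approx 13.067$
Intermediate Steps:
$M{\left(F \right)} = \frac{1}{F}$ ($M{\left(F \right)} = \frac{3 \frac{1}{F}}{3} = \frac{1}{F}$)
$b{\left(X \right)} = - 10 X$ ($b{\left(X \right)} = 2 X \left(-5\right) = - 10 X$)
$- \frac{54489}{b{\left(1 \right)} \left(10 M{\left(-5 \right)} 13 - -443\right)} = - \frac{54489}{\left(-10\right) 1 \left(\frac{10}{-5} \cdot 13 - -443\right)} = - \frac{54489}{\left(-10\right) \left(10 \left(- \frac{1}{5}\right) 13 + 443\right)} = - \frac{54489}{\left(-10\right) \left(\left(-2\right) 13 + 443\right)} = - \frac{54489}{\left(-10\right) \left(-26 + 443\right)} = - \frac{54489}{\left(-10\right) 417} = - \frac{54489}{-4170} = \left(-54489\right) \left(- \frac{1}{4170}\right) = \frac{18163}{1390}$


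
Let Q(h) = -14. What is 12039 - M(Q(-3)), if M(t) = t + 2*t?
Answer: 12081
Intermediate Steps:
M(t) = 3*t
12039 - M(Q(-3)) = 12039 - 3*(-14) = 12039 - 1*(-42) = 12039 + 42 = 12081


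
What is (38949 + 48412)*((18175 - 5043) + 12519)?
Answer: 2240897011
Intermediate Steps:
(38949 + 48412)*((18175 - 5043) + 12519) = 87361*(13132 + 12519) = 87361*25651 = 2240897011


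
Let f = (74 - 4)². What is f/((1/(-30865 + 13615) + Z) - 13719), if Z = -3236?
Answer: -84525000/292473751 ≈ -0.28900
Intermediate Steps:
f = 4900 (f = 70² = 4900)
f/((1/(-30865 + 13615) + Z) - 13719) = 4900/((1/(-30865 + 13615) - 3236) - 13719) = 4900/((1/(-17250) - 3236) - 13719) = 4900/((-1/17250 - 3236) - 13719) = 4900/(-55821001/17250 - 13719) = 4900/(-292473751/17250) = 4900*(-17250/292473751) = -84525000/292473751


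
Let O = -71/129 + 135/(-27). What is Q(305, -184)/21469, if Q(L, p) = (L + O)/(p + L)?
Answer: 38629/335109621 ≈ 0.00011527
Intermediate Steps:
O = -716/129 (O = -71*1/129 + 135*(-1/27) = -71/129 - 5 = -716/129 ≈ -5.5504)
Q(L, p) = (-716/129 + L)/(L + p) (Q(L, p) = (L - 716/129)/(p + L) = (-716/129 + L)/(L + p))
Q(305, -184)/21469 = ((-716/129 + 305)/(305 - 184))/21469 = ((38629/129)/121)*(1/21469) = ((1/121)*(38629/129))*(1/21469) = (38629/15609)*(1/21469) = 38629/335109621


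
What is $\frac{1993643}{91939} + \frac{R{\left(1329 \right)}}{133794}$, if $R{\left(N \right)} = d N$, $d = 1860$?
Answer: $\frac{27444731289}{683382587} \approx 40.16$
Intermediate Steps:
$R{\left(N \right)} = 1860 N$
$\frac{1993643}{91939} + \frac{R{\left(1329 \right)}}{133794} = \frac{1993643}{91939} + \frac{1860 \cdot 1329}{133794} = 1993643 \cdot \frac{1}{91939} + 2471940 \cdot \frac{1}{133794} = \frac{1993643}{91939} + \frac{137330}{7433} = \frac{27444731289}{683382587}$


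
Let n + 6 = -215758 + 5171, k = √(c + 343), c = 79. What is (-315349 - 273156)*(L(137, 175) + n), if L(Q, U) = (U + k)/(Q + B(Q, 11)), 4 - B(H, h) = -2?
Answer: 17722606797120/143 - 588505*√422/143 ≈ 1.2393e+11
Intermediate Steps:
B(H, h) = 6 (B(H, h) = 4 - 1*(-2) = 4 + 2 = 6)
k = √422 (k = √(79 + 343) = √422 ≈ 20.543)
n = -210593 (n = -6 + (-215758 + 5171) = -6 - 210587 = -210593)
L(Q, U) = (U + √422)/(6 + Q) (L(Q, U) = (U + √422)/(Q + 6) = (U + √422)/(6 + Q))
(-315349 - 273156)*(L(137, 175) + n) = (-315349 - 273156)*((175 + √422)/(6 + 137) - 210593) = -588505*((175 + √422)/143 - 210593) = -588505*((175/143 + √422/143) - 210593) = -588505*(-30114624/143 + √422/143) = 17722606797120/143 - 588505*√422/143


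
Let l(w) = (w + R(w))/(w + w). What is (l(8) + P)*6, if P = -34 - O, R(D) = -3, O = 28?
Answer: -2961/8 ≈ -370.13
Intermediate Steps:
l(w) = (-3 + w)/(2*w) (l(w) = (w - 3)/(w + w) = (-3 + w)/((2*w)) = (-3 + w)*(1/(2*w)) = (-3 + w)/(2*w))
P = -62 (P = -34 - 1*28 = -34 - 28 = -62)
(l(8) + P)*6 = ((½)*(-3 + 8)/8 - 62)*6 = ((½)*(⅛)*5 - 62)*6 = (5/16 - 62)*6 = -987/16*6 = -2961/8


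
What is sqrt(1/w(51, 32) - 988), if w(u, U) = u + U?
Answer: I*sqrt(6806249)/83 ≈ 31.432*I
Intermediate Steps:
w(u, U) = U + u
sqrt(1/w(51, 32) - 988) = sqrt(1/(32 + 51) - 988) = sqrt(1/83 - 988) = sqrt(-82003/83) = I*sqrt(6806249)/83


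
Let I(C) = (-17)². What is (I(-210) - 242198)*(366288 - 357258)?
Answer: -2184438270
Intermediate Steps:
I(C) = 289
(I(-210) - 242198)*(366288 - 357258) = (289 - 242198)*(366288 - 357258) = -241909*9030 = -2184438270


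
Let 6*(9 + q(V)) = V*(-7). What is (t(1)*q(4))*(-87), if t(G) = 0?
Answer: 0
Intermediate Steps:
q(V) = -9 - 7*V/6 (q(V) = -9 + (V*(-7))/6 = -9 + (-7*V)/6 = -9 - 7*V/6)
(t(1)*q(4))*(-87) = (0*(-9 - 7/6*4))*(-87) = (0*(-9 - 14/3))*(-87) = (0*(-41/3))*(-87) = 0*(-87) = 0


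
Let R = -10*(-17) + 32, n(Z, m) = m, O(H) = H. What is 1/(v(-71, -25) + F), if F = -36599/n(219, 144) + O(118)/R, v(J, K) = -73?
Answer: -14544/4749715 ≈ -0.0030621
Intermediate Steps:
R = 202 (R = 170 + 32 = 202)
F = -3688003/14544 (F = -36599/144 + 118/202 = -36599*1/144 + 118*(1/202) = -36599/144 + 59/101 = -3688003/14544 ≈ -253.58)
1/(v(-71, -25) + F) = 1/(-73 - 3688003/14544) = 1/(-4749715/14544) = -14544/4749715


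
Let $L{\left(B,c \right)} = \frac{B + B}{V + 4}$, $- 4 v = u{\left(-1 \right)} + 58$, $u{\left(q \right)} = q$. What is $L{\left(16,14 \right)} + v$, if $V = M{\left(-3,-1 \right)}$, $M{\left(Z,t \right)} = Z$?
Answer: $\frac{71}{4} \approx 17.75$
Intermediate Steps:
$V = -3$
$v = - \frac{57}{4}$ ($v = - \frac{-1 + 58}{4} = \left(- \frac{1}{4}\right) 57 = - \frac{57}{4} \approx -14.25$)
$L{\left(B,c \right)} = 2 B$ ($L{\left(B,c \right)} = \frac{B + B}{-3 + 4} = \frac{2 B}{1} = 2 B 1 = 2 B$)
$L{\left(16,14 \right)} + v = 2 \cdot 16 - \frac{57}{4} = 32 - \frac{57}{4} = \frac{71}{4}$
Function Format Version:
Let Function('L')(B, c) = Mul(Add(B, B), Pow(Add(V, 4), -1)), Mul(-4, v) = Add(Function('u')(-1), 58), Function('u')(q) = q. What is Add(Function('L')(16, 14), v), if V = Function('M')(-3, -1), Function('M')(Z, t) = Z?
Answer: Rational(71, 4) ≈ 17.750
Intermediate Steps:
V = -3
v = Rational(-57, 4) (v = Mul(Rational(-1, 4), Add(-1, 58)) = Mul(Rational(-1, 4), 57) = Rational(-57, 4) ≈ -14.250)
Function('L')(B, c) = Mul(2, B) (Function('L')(B, c) = Mul(Add(B, B), Pow(Add(-3, 4), -1)) = Mul(Mul(2, B), Pow(1, -1)) = Mul(Mul(2, B), 1) = Mul(2, B))
Add(Function('L')(16, 14), v) = Add(Mul(2, 16), Rational(-57, 4)) = Add(32, Rational(-57, 4)) = Rational(71, 4)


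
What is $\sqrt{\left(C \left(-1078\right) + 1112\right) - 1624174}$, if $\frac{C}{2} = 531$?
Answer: $i \sqrt{2767898} \approx 1663.7 i$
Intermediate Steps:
$C = 1062$ ($C = 2 \cdot 531 = 1062$)
$\sqrt{\left(C \left(-1078\right) + 1112\right) - 1624174} = \sqrt{\left(1062 \left(-1078\right) + 1112\right) - 1624174} = \sqrt{\left(-1144836 + 1112\right) - 1624174} = \sqrt{-1143724 - 1624174} = \sqrt{-2767898} = i \sqrt{2767898}$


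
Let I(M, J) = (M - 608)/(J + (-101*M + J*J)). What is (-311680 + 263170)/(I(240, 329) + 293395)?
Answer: -292203450/1767285713 ≈ -0.16534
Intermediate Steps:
I(M, J) = (-608 + M)/(J + J² - 101*M) (I(M, J) = (-608 + M)/(J + (-101*M + J²)) = (-608 + M)/(J + (J² - 101*M)) = (-608 + M)/(J + J² - 101*M))
(-311680 + 263170)/(I(240, 329) + 293395) = (-311680 + 263170)/((-608 + 240)/(329 + 329² - 101*240) + 293395) = -48510/(-368/(329 + 108241 - 24240) + 293395) = -48510/(-368/84330 + 293395) = -48510/((1/84330)*(-368) + 293395) = -48510/(-184/42165 + 293395) = -48510/12370999991/42165 = -48510*42165/12370999991 = -292203450/1767285713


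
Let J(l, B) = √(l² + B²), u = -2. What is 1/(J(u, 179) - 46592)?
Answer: -3584/166983263 - √32045/2170782419 ≈ -2.1546e-5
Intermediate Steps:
J(l, B) = √(B² + l²)
1/(J(u, 179) - 46592) = 1/(√(179² + (-2)²) - 46592) = 1/(√(32041 + 4) - 46592) = 1/(√32045 - 46592) = 1/(-46592 + √32045)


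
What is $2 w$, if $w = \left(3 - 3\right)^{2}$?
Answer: $0$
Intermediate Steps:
$w = 0$ ($w = 0^{2} = 0$)
$2 w = 2 \cdot 0 = 0$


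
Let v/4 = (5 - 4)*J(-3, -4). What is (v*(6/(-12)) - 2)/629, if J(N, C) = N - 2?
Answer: 8/629 ≈ 0.012719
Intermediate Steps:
J(N, C) = -2 + N
v = -20 (v = 4*((5 - 4)*(-2 - 3)) = 4*(1*(-5)) = 4*(-5) = -20)
(v*(6/(-12)) - 2)/629 = (-120/(-12) - 2)/629 = (-120*(-1)/12 - 2)*(1/629) = (-20*(-½) - 2)*(1/629) = (10 - 2)*(1/629) = 8*(1/629) = 8/629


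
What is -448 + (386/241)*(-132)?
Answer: -158920/241 ≈ -659.42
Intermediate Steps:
-448 + (386/241)*(-132) = -448 - 50952/241 = -158920/241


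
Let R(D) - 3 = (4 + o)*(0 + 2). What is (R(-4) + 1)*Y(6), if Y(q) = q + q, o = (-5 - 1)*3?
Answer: -288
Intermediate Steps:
o = -18 (o = -6*3 = -18)
Y(q) = 2*q
R(D) = -25 (R(D) = 3 + (4 - 18)*(0 + 2) = 3 - 14*2 = 3 - 28 = -25)
(R(-4) + 1)*Y(6) = (-25 + 1)*(2*6) = -24*12 = -288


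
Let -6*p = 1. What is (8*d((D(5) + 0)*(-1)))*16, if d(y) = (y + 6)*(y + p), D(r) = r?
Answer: -1984/3 ≈ -661.33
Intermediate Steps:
p = -⅙ (p = -⅙*1 = -⅙ ≈ -0.16667)
d(y) = (6 + y)*(-⅙ + y) (d(y) = (y + 6)*(y - ⅙) = (6 + y)*(-⅙ + y))
(8*d((D(5) + 0)*(-1)))*16 = (8*(-1 + ((5 + 0)*(-1))² + 35*((5 + 0)*(-1))/6))*16 = (8*(-1 + (5*(-1))² + 35*(5*(-1))/6))*16 = (8*(-1 + (-5)² + (35/6)*(-5)))*16 = (8*(-1 + 25 - 175/6))*16 = (8*(-31/6))*16 = -124/3*16 = -1984/3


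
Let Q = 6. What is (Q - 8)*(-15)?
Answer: 30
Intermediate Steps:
(Q - 8)*(-15) = (6 - 8)*(-15) = -2*(-15) = 30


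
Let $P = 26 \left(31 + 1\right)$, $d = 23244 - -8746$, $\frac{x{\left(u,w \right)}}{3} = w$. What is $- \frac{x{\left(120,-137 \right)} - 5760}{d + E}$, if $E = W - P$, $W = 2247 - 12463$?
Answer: $\frac{6171}{20942} \approx 0.29467$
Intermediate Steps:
$x{\left(u,w \right)} = 3 w$
$d = 31990$ ($d = 23244 + 8746 = 31990$)
$P = 832$ ($P = 26 \cdot 32 = 832$)
$W = -10216$ ($W = 2247 - 12463 = -10216$)
$E = -11048$ ($E = -10216 - 832 = -11048$)
$- \frac{x{\left(120,-137 \right)} - 5760}{d + E} = - \frac{3 \left(-137\right) - 5760}{31990 - 11048} = - \frac{-411 - 5760}{20942} = - \frac{-6171}{20942} = \left(-1\right) \left(- \frac{6171}{20942}\right) = \frac{6171}{20942}$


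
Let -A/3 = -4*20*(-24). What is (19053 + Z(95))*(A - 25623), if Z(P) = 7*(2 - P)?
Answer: -577509966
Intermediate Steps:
A = -5760 (A = -3*(-4*20)*(-24) = -(-240)*(-24) = -3*1920 = -5760)
Z(P) = 14 - 7*P
(19053 + Z(95))*(A - 25623) = (19053 + (14 - 7*95))*(-5760 - 25623) = (19053 + (14 - 665))*(-31383) = (19053 - 651)*(-31383) = 18402*(-31383) = -577509966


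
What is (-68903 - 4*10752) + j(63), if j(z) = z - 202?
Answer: -112050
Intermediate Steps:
j(z) = -202 + z
(-68903 - 4*10752) + j(63) = (-68903 - 4*10752) + (-202 + 63) = (-68903 - 43008) - 139 = -111911 - 139 = -112050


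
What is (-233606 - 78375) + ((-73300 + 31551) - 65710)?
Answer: -419440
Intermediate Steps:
(-233606 - 78375) + ((-73300 + 31551) - 65710) = -311981 + (-41749 - 65710) = -311981 - 107459 = -419440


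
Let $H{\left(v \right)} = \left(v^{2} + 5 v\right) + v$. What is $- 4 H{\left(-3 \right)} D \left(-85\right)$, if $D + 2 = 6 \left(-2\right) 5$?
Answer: $189720$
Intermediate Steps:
$H{\left(v \right)} = v^{2} + 6 v$
$D = -62$ ($D = -2 + 6 \left(-2\right) 5 = -2 - 60 = -62$)
$- 4 H{\left(-3 \right)} D \left(-85\right) = - 4 \left(- 3 \left(6 - 3\right)\right) \left(-62\right) \left(-85\right) = - 4 \left(\left(-3\right) 3\right) \left(-62\right) \left(-85\right) = \left(-4\right) \left(-9\right) \left(-62\right) \left(-85\right) = 36 \left(-62\right) \left(-85\right) = \left(-2232\right) \left(-85\right) = 189720$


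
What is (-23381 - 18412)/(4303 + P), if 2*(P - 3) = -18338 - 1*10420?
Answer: 41793/10073 ≈ 4.1490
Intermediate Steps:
P = -14376 (P = 3 + (-18338 - 1*10420)/2 = 3 + (-18338 - 10420)/2 = 3 + (½)*(-28758) = 3 - 14379 = -14376)
(-23381 - 18412)/(4303 + P) = (-23381 - 18412)/(4303 - 14376) = -41793/(-10073) = -41793*(-1/10073) = 41793/10073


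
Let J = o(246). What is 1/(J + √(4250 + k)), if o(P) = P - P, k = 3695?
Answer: √7945/7945 ≈ 0.011219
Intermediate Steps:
o(P) = 0
J = 0
1/(J + √(4250 + k)) = 1/(0 + √(4250 + 3695)) = 1/(0 + √7945) = 1/(√7945) = √7945/7945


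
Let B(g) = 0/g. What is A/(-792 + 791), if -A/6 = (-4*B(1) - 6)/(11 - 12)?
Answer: 36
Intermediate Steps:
B(g) = 0
A = -36 (A = -6*(-4*0 - 6)/(11 - 12) = -6*(0 - 6)/(-1) = -(-36)*(-1) = -6*6 = -36)
A/(-792 + 791) = -36/(-792 + 791) = -36/(-1) = -1*(-36) = 36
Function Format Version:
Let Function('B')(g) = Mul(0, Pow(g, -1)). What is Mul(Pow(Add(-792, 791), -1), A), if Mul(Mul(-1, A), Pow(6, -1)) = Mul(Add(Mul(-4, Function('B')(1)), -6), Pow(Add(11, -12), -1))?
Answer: 36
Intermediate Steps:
Function('B')(g) = 0
A = -36 (A = Mul(-6, Mul(Add(Mul(-4, 0), -6), Pow(Add(11, -12), -1))) = Mul(-6, Mul(Add(0, -6), Pow(-1, -1))) = Mul(-6, Mul(-6, -1)) = Mul(-6, 6) = -36)
Mul(Pow(Add(-792, 791), -1), A) = Mul(Pow(Add(-792, 791), -1), -36) = Mul(Pow(-1, -1), -36) = Mul(-1, -36) = 36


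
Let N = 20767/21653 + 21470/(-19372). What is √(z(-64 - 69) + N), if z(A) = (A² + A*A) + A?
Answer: √1550317885641455932486/209730958 ≈ 187.74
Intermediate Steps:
z(A) = A + 2*A² (z(A) = (A² + A²) + A = 2*A² + A = A + 2*A²)
N = -31295793/209730958 (N = 20767*(1/21653) + 21470*(-1/19372) = 20767/21653 - 10735/9686 = -31295793/209730958 ≈ -0.14922)
√(z(-64 - 69) + N) = √((-64 - 69)*(1 + 2*(-64 - 69)) - 31295793/209730958) = √(-133*(1 + 2*(-133)) - 31295793/209730958) = √(-133*(1 - 266) - 31295793/209730958) = √(-133*(-265) - 31295793/209730958) = √(35245 - 31295793/209730958) = √(7391936318917/209730958) = √1550317885641455932486/209730958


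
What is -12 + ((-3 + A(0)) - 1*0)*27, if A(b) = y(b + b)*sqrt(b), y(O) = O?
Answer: -93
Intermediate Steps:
A(b) = 2*b**(3/2) (A(b) = (b + b)*sqrt(b) = (2*b)*sqrt(b) = 2*b**(3/2))
-12 + ((-3 + A(0)) - 1*0)*27 = -12 + ((-3 + 2*0**(3/2)) - 1*0)*27 = -12 + ((-3 + 2*0) + 0)*27 = -12 + ((-3 + 0) + 0)*27 = -12 + (-3 + 0)*27 = -12 - 3*27 = -12 - 81 = -93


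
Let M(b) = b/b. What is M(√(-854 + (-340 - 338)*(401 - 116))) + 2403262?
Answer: 2403263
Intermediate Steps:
M(b) = 1
M(√(-854 + (-340 - 338)*(401 - 116))) + 2403262 = 1 + 2403262 = 2403263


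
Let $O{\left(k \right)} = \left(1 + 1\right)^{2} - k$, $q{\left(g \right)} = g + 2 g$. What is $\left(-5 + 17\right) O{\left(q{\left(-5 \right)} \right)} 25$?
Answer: $5700$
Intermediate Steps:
$q{\left(g \right)} = 3 g$
$O{\left(k \right)} = 4 - k$ ($O{\left(k \right)} = 2^{2} - k = 4 - k$)
$\left(-5 + 17\right) O{\left(q{\left(-5 \right)} \right)} 25 = \left(-5 + 17\right) \left(4 - 3 \left(-5\right)\right) 25 = 12 \left(4 - -15\right) 25 = 12 \left(4 + 15\right) 25 = 12 \cdot 19 \cdot 25 = 228 \cdot 25 = 5700$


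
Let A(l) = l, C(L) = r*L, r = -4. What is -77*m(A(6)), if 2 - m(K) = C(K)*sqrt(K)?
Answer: -154 - 1848*sqrt(6) ≈ -4680.7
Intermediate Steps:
C(L) = -4*L
m(K) = 2 + 4*K**(3/2) (m(K) = 2 - (-4*K)*sqrt(K) = 2 - (-4)*K**(3/2) = 2 + 4*K**(3/2))
-77*m(A(6)) = -77*(2 + 4*6**(3/2)) = -77*(2 + 4*(6*sqrt(6))) = -77*(2 + 24*sqrt(6)) = -154 - 1848*sqrt(6)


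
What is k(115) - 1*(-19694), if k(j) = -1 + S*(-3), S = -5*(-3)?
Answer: 19648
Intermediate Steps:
S = 15
k(j) = -46 (k(j) = -1 + 15*(-3) = -1 - 45 = -46)
k(115) - 1*(-19694) = -46 - 1*(-19694) = -46 + 19694 = 19648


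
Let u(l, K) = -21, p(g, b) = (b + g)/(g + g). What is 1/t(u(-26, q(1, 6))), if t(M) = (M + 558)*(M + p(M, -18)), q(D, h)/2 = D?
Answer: -14/150897 ≈ -9.2778e-5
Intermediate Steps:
p(g, b) = (b + g)/(2*g) (p(g, b) = (b + g)/((2*g)) = (b + g)*(1/(2*g)) = (b + g)/(2*g))
q(D, h) = 2*D
t(M) = (558 + M)*(M + (-18 + M)/(2*M)) (t(M) = (M + 558)*(M + (-18 + M)/(2*M)) = (558 + M)*(M + (-18 + M)/(2*M)))
1/t(u(-26, q(1, 6))) = 1/(270 + (-21)² - 5022/(-21) + (1117/2)*(-21)) = 1/(270 + 441 - 5022*(-1/21) - 23457/2) = 1/(270 + 441 + 1674/7 - 23457/2) = 1/(-150897/14) = -14/150897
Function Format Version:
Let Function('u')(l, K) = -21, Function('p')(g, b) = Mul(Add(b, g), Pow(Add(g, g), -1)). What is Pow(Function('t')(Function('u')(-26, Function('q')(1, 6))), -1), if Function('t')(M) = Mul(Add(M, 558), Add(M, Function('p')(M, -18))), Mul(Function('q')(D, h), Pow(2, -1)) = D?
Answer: Rational(-14, 150897) ≈ -9.2778e-5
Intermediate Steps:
Function('p')(g, b) = Mul(Rational(1, 2), Pow(g, -1), Add(b, g)) (Function('p')(g, b) = Mul(Add(b, g), Pow(Mul(2, g), -1)) = Mul(Add(b, g), Mul(Rational(1, 2), Pow(g, -1))) = Mul(Rational(1, 2), Pow(g, -1), Add(b, g)))
Function('q')(D, h) = Mul(2, D)
Function('t')(M) = Mul(Add(558, M), Add(M, Mul(Rational(1, 2), Pow(M, -1), Add(-18, M)))) (Function('t')(M) = Mul(Add(M, 558), Add(M, Mul(Rational(1, 2), Pow(M, -1), Add(-18, M)))) = Mul(Add(558, M), Add(M, Mul(Rational(1, 2), Pow(M, -1), Add(-18, M)))))
Pow(Function('t')(Function('u')(-26, Function('q')(1, 6))), -1) = Pow(Add(270, Pow(-21, 2), Mul(-5022, Pow(-21, -1)), Mul(Rational(1117, 2), -21)), -1) = Pow(Add(270, 441, Mul(-5022, Rational(-1, 21)), Rational(-23457, 2)), -1) = Pow(Add(270, 441, Rational(1674, 7), Rational(-23457, 2)), -1) = Pow(Rational(-150897, 14), -1) = Rational(-14, 150897)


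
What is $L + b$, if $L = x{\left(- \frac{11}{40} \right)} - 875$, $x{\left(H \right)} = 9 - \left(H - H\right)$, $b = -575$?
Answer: $-1441$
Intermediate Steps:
$x{\left(H \right)} = 9$ ($x{\left(H \right)} = 9 - 0 = 9 + 0 = 9$)
$L = -866$ ($L = 9 - 875 = -866$)
$L + b = -866 - 575 = -1441$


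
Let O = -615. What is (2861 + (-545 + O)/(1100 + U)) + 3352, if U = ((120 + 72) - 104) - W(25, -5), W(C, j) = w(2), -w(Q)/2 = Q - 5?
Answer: 3671303/591 ≈ 6212.0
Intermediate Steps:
w(Q) = 10 - 2*Q (w(Q) = -2*(Q - 5) = -2*(-5 + Q) = 10 - 2*Q)
W(C, j) = 6 (W(C, j) = 10 - 2*2 = 10 - 4 = 6)
U = 82 (U = ((120 + 72) - 104) - 1*6 = (192 - 104) - 6 = 88 - 6 = 82)
(2861 + (-545 + O)/(1100 + U)) + 3352 = (2861 + (-545 - 615)/(1100 + 82)) + 3352 = (2861 - 1160/1182) + 3352 = (2861 - 1160*1/1182) + 3352 = (2861 - 580/591) + 3352 = 1690271/591 + 3352 = 3671303/591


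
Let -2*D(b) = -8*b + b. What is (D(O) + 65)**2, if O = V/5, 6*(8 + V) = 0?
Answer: 88209/25 ≈ 3528.4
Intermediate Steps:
V = -8 (V = -8 + (1/6)*0 = -8 + 0 = -8)
O = -8/5 ≈ -1.6000
D(b) = 7*b/2 (D(b) = -(-8*b + b)/2 = -(-7)*b/2 = 7*b/2)
(D(O) + 65)**2 = ((7/2)*(-8/5) + 65)**2 = (-28/5 + 65)**2 = (297/5)**2 = 88209/25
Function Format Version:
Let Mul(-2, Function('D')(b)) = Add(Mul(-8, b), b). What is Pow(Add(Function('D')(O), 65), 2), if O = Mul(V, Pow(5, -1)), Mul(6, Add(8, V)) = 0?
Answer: Rational(88209, 25) ≈ 3528.4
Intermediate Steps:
V = -8 (V = Add(-8, Mul(Rational(1, 6), 0)) = Add(-8, 0) = -8)
O = Rational(-8, 5) (O = Mul(-8, Pow(5, -1)) = Mul(-8, Rational(1, 5)) = Rational(-8, 5) ≈ -1.6000)
Function('D')(b) = Mul(Rational(7, 2), b) (Function('D')(b) = Mul(Rational(-1, 2), Add(Mul(-8, b), b)) = Mul(Rational(-1, 2), Mul(-7, b)) = Mul(Rational(7, 2), b))
Pow(Add(Function('D')(O), 65), 2) = Pow(Add(Mul(Rational(7, 2), Rational(-8, 5)), 65), 2) = Pow(Add(Rational(-28, 5), 65), 2) = Pow(Rational(297, 5), 2) = Rational(88209, 25)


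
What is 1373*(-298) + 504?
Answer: -408650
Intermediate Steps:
1373*(-298) + 504 = -409154 + 504 = -408650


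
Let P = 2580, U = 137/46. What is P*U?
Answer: 176730/23 ≈ 7683.9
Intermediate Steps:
U = 137/46 (U = 137*(1/46) = 137/46 ≈ 2.9783)
P*U = 2580*(137/46) = 176730/23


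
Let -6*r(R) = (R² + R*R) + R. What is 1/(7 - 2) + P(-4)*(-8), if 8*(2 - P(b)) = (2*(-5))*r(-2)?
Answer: -29/5 ≈ -5.8000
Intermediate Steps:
r(R) = -R²/3 - R/6 (r(R) = -((R² + R*R) + R)/6 = -((R² + R²) + R)/6 = -(2*R² + R)/6 = -(R + 2*R²)/6 = -R²/3 - R/6)
P(b) = ¾ (P(b) = 2 - 2*(-5)*(-⅙*(-2)*(1 + 2*(-2)))/8 = 2 - (-5)*(-⅙*(-2)*(1 - 4))/4 = 2 - (-5)*(-⅙*(-2)*(-3))/4 = 2 - (-5)*(-1)/4 = 2 - ⅛*10 = 2 - 5/4 = ¾)
1/(7 - 2) + P(-4)*(-8) = 1/(7 - 2) + (¾)*(-8) = 1/5 - 6 = ⅕ - 6 = -29/5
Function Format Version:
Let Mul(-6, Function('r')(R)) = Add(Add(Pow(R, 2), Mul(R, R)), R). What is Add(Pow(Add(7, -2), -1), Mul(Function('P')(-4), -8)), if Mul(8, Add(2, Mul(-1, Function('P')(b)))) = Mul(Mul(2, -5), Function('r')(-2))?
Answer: Rational(-29, 5) ≈ -5.8000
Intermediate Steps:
Function('r')(R) = Add(Mul(Rational(-1, 3), Pow(R, 2)), Mul(Rational(-1, 6), R)) (Function('r')(R) = Mul(Rational(-1, 6), Add(Add(Pow(R, 2), Mul(R, R)), R)) = Mul(Rational(-1, 6), Add(Add(Pow(R, 2), Pow(R, 2)), R)) = Mul(Rational(-1, 6), Add(Mul(2, Pow(R, 2)), R)) = Mul(Rational(-1, 6), Add(R, Mul(2, Pow(R, 2)))) = Add(Mul(Rational(-1, 3), Pow(R, 2)), Mul(Rational(-1, 6), R)))
Function('P')(b) = Rational(3, 4) (Function('P')(b) = Add(2, Mul(Rational(-1, 8), Mul(Mul(2, -5), Mul(Rational(-1, 6), -2, Add(1, Mul(2, -2)))))) = Add(2, Mul(Rational(-1, 8), Mul(-10, Mul(Rational(-1, 6), -2, Add(1, -4))))) = Add(2, Mul(Rational(-1, 8), Mul(-10, Mul(Rational(-1, 6), -2, -3)))) = Add(2, Mul(Rational(-1, 8), Mul(-10, -1))) = Add(2, Mul(Rational(-1, 8), 10)) = Add(2, Rational(-5, 4)) = Rational(3, 4))
Add(Pow(Add(7, -2), -1), Mul(Function('P')(-4), -8)) = Add(Pow(Add(7, -2), -1), Mul(Rational(3, 4), -8)) = Add(Pow(5, -1), -6) = Add(Rational(1, 5), -6) = Rational(-29, 5)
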